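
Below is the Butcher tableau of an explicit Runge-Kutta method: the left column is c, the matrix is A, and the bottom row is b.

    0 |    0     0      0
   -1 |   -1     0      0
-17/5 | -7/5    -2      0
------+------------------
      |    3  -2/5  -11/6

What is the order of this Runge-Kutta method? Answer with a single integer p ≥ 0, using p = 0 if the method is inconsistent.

b = (3, -2/5, -11/6)
c = (0, -1, -17/5)
Ac = (0, 0, 2)
Σ b_i: 3·1 + (-2/5)·1 + (-11/6)·1 = 23/30 ≠ 1 ⇒ order 0.

0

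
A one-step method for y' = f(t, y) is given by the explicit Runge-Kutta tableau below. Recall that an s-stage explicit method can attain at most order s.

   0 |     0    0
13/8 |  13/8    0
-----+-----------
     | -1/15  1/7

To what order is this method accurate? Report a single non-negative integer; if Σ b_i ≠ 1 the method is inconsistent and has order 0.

0

b = (-1/15, 1/7)
c = (0, 13/8)
Σ b_i: (-1/15)·1 + 1/7·1 = 8/105 ≠ 1 ⇒ order 0.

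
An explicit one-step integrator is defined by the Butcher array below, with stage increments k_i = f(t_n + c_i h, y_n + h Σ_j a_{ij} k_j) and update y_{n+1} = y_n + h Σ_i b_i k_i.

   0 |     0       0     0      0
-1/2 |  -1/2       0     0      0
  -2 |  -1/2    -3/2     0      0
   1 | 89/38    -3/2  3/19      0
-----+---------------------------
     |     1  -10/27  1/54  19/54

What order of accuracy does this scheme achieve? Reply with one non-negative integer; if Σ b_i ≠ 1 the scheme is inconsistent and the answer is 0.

b = (1, -10/27, 1/54, 19/54)
c = (0, -1/2, -2, 1)
Ac = (0, 0, 3/4, 33/76)
Σ b_i: 1·1 + (-10/27)·1 + 1/54·1 + 19/54·1 = 1 ✓
b·c: (-10/27)·(-1/2) + 1/54·(-2) + 19/54·1 = 1/2 ✓
b·c²: (-10/27)·1/4 + 1/54·4 + 19/54·1 = 1/3 ✓
b·Ac: 1/54·3/4 + 19/54·33/76 = 1/6 ✓
b·c³: (-10/27)·(-1/8) + 1/54·(-8) + 19/54·1 = 1/4 ✓
b·(c∘Ac): 1/54·(-3/2) + 19/54·33/76 = 1/8 ✓
b·Ac²: 1/54·(-3/8) + 19/54·39/152 = 1/12 ✓
b·A²c: 19/54·9/76 = 1/24 ✓; 4 stages ⇒ order 4.

4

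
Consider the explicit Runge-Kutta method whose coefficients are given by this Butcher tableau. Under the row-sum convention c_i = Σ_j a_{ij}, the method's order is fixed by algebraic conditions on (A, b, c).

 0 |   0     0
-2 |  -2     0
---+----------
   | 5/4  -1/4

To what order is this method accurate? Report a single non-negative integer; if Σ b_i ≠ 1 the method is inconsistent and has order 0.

b = (5/4, -1/4)
c = (0, -2)
Σ b_i: 5/4·1 + (-1/4)·1 = 1 ✓
b·c: (-1/4)·(-2) = 1/2 ✓; 2 stages ⇒ order 2.

2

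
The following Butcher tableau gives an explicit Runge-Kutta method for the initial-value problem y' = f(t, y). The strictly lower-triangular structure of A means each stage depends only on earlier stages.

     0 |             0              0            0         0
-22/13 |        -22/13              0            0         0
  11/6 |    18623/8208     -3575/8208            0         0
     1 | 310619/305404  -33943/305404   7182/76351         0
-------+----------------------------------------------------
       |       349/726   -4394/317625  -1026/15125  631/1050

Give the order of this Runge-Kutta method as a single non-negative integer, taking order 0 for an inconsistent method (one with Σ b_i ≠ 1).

4

b = (349/726, -4394/317625, -1026/15125, 631/1050)
c = (0, -22/13, 11/6, 1)
Ac = (0, 0, 3025/4104, 455/1262)
Σ b_i: 349/726·1 + (-4394/317625)·1 + (-1026/15125)·1 + 631/1050·1 = 1 ✓
b·c: (-4394/317625)·(-22/13) + (-1026/15125)·11/6 + 631/1050·1 = 1/2 ✓
b·c²: (-4394/317625)·484/169 + (-1026/15125)·121/36 + 631/1050·1 = 1/3 ✓
b·Ac: (-1026/15125)·3025/4104 + 631/1050·455/1262 = 1/6 ✓
b·c³: (-4394/317625)·(-10648/2197) + (-1026/15125)·1331/216 + 631/1050·1 = 1/4 ✓
b·(c∘Ac): (-1026/15125)·33275/24624 + 631/1050·455/1262 = 1/8 ✓
b·Ac²: (-1026/15125)·(-33275/26676) + 631/1050·(-35/16406) = 1/12 ✓
b·A²c: 631/1050·175/2524 = 1/24 ✓; 4 stages ⇒ order 4.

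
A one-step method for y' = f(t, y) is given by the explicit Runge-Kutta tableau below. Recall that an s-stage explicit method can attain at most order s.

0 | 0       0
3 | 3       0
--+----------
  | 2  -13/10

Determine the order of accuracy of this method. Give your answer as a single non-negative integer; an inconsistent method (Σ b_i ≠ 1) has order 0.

b = (2, -13/10)
c = (0, 3)
Σ b_i: 2·1 + (-13/10)·1 = 7/10 ≠ 1 ⇒ order 0.

0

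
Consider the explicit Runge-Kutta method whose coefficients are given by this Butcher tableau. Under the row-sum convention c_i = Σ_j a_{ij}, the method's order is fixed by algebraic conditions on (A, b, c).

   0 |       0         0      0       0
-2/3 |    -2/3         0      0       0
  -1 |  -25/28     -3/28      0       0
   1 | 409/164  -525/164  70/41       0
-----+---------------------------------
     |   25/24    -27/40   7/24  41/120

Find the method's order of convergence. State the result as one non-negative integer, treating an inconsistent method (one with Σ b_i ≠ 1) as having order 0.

b = (25/24, -27/40, 7/24, 41/120)
c = (0, -2/3, -1, 1)
Ac = (0, 0, 1/14, 35/82)
Σ b_i: 25/24·1 + (-27/40)·1 + 7/24·1 + 41/120·1 = 1 ✓
b·c: (-27/40)·(-2/3) + 7/24·(-1) + 41/120·1 = 1/2 ✓
b·c²: (-27/40)·4/9 + 7/24·1 + 41/120·1 = 1/3 ✓
b·Ac: 7/24·1/14 + 41/120·35/82 = 1/6 ✓
b·c³: (-27/40)·(-8/27) + 7/24·(-1) + 41/120·1 = 1/4 ✓
b·(c∘Ac): 7/24·(-1/14) + 41/120·35/82 = 1/8 ✓
b·Ac²: 7/24·(-1/21) + 41/120·35/123 = 1/12 ✓
b·A²c: 41/120·5/41 = 1/24 ✓; 4 stages ⇒ order 4.

4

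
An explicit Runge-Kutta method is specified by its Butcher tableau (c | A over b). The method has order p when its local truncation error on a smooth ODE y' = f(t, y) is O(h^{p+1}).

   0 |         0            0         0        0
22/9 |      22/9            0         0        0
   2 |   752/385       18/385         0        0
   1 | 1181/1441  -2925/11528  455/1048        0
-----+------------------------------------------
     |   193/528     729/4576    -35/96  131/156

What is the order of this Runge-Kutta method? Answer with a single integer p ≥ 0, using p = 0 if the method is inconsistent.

4

b = (193/528, 729/4576, -35/96, 131/156)
c = (0, 22/9, 2, 1)
Ac = (0, 0, 4/35, 65/262)
Σ b_i: 193/528·1 + 729/4576·1 + (-35/96)·1 + 131/156·1 = 1 ✓
b·c: 729/4576·22/9 + (-35/96)·2 + 131/156·1 = 1/2 ✓
b·c²: 729/4576·484/81 + (-35/96)·4 + 131/156·1 = 1/3 ✓
b·Ac: (-35/96)·4/35 + 131/156·65/262 = 1/6 ✓
b·c³: 729/4576·10648/729 + (-35/96)·8 + 131/156·1 = 1/4 ✓
b·(c∘Ac): (-35/96)·8/35 + 131/156·65/262 = 1/8 ✓
b·Ac²: (-35/96)·88/315 + 131/156·260/1179 = 1/12 ✓
b·A²c: 131/156·13/262 = 1/24 ✓; 4 stages ⇒ order 4.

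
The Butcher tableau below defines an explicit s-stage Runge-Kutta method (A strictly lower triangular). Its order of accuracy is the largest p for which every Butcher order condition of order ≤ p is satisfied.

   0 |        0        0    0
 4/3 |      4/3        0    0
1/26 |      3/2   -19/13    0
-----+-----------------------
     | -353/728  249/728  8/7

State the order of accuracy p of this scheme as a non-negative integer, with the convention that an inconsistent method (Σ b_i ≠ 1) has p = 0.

b = (-353/728, 249/728, 8/7)
c = (0, 4/3, 1/26)
Ac = (0, 0, -76/39)
Σ b_i: (-353/728)·1 + 249/728·1 + 8/7·1 = 1 ✓
b·c: 249/728·4/3 + 8/7·1/26 = 1/2 ✓
b·c²: 249/728·16/9 + 8/7·1/676 = 2164/3549 ≠ 1/3 ⇒ order 2.
b·Ac: 8/7·(-76/39) = -608/273 ≠ 1/6

2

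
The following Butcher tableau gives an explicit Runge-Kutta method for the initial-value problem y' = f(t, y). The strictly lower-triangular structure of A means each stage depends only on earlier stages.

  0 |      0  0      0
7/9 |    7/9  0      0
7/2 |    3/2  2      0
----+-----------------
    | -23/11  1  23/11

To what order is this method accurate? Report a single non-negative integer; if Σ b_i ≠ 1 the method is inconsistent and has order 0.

b = (-23/11, 1, 23/11)
c = (0, 7/9, 7/2)
Ac = (0, 0, 14/9)
Σ b_i: (-23/11)·1 + 1·1 + 23/11·1 = 1 ✓
b·c: 1·7/9 + 23/11·7/2 = 1603/198 ≠ 1/2 ⇒ order 1.

1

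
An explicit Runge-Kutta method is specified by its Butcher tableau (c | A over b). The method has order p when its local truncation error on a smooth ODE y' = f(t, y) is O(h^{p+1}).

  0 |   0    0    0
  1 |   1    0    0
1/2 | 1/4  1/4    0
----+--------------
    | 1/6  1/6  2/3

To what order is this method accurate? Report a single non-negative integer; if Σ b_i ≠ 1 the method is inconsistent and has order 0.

b = (1/6, 1/6, 2/3)
c = (0, 1, 1/2)
Ac = (0, 0, 1/4)
Σ b_i: 1/6·1 + 1/6·1 + 2/3·1 = 1 ✓
b·c: 1/6·1 + 2/3·1/2 = 1/2 ✓
b·c²: 1/6·1 + 2/3·1/4 = 1/3 ✓
b·Ac: 2/3·1/4 = 1/6 ✓; 3 stages ⇒ order 3.

3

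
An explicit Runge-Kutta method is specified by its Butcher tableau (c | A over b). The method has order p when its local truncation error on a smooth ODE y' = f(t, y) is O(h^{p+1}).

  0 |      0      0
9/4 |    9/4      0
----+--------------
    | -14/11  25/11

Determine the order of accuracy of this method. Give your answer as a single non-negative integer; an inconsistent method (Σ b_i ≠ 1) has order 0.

1

b = (-14/11, 25/11)
c = (0, 9/4)
Σ b_i: (-14/11)·1 + 25/11·1 = 1 ✓
b·c: 25/11·9/4 = 225/44 ≠ 1/2 ⇒ order 1.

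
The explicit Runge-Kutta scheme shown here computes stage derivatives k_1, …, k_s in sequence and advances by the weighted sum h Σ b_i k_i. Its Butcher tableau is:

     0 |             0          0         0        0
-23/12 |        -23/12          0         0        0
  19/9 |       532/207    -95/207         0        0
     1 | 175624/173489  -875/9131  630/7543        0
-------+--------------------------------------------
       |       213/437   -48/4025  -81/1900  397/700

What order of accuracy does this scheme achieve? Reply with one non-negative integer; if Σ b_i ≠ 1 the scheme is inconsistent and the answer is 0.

b = (213/437, -48/4025, -81/1900, 397/700)
c = (0, -23/12, 19/9, 1)
Ac = (0, 0, 95/108, 1715/4764)
Σ b_i: 213/437·1 + (-48/4025)·1 + (-81/1900)·1 + 397/700·1 = 1 ✓
b·c: (-48/4025)·(-23/12) + (-81/1900)·19/9 + 397/700·1 = 1/2 ✓
b·c²: (-48/4025)·529/144 + (-81/1900)·361/81 + 397/700·1 = 1/3 ✓
b·Ac: (-81/1900)·95/108 + 397/700·1715/4764 = 1/6 ✓
b·c³: (-48/4025)·(-12167/1728) + (-81/1900)·6859/729 + 397/700·1 = 1/4 ✓
b·(c∘Ac): (-81/1900)·1805/972 + 397/700·1715/4764 = 1/8 ✓
b·Ac²: (-81/1900)·(-2185/1296) + 397/700·385/19056 = 1/12 ✓
b·A²c: 397/700·175/2382 = 1/24 ✓; 4 stages ⇒ order 4.

4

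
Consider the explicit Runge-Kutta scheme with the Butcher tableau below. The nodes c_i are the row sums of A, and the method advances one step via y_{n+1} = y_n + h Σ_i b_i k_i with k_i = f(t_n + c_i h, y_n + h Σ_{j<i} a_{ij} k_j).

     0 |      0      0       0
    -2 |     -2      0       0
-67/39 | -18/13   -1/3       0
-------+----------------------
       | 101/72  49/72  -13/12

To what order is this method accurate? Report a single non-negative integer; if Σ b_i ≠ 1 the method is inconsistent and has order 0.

2

b = (101/72, 49/72, -13/12)
c = (0, -2, -67/39)
Ac = (0, 0, 2/3)
Σ b_i: 101/72·1 + 49/72·1 + (-13/12)·1 = 1 ✓
b·c: 49/72·(-2) + (-13/12)·(-67/39) = 1/2 ✓
b·c²: 49/72·4 + (-13/12)·4489/1521 = -667/1404 ≠ 1/3 ⇒ order 2.
b·Ac: (-13/12)·2/3 = -13/18 ≠ 1/6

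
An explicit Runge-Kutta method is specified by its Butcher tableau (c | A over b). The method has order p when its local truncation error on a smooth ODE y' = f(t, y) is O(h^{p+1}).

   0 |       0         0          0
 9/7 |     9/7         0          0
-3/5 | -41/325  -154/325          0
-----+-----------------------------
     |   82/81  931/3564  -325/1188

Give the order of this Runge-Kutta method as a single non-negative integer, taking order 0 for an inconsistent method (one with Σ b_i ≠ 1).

b = (82/81, 931/3564, -325/1188)
c = (0, 9/7, -3/5)
Ac = (0, 0, -198/325)
Σ b_i: 82/81·1 + 931/3564·1 + (-325/1188)·1 = 1 ✓
b·c: 931/3564·9/7 + (-325/1188)·(-3/5) = 1/2 ✓
b·c²: 931/3564·81/49 + (-325/1188)·9/25 = 1/3 ✓
b·Ac: (-325/1188)·(-198/325) = 1/6 ✓; 3 stages ⇒ order 3.

3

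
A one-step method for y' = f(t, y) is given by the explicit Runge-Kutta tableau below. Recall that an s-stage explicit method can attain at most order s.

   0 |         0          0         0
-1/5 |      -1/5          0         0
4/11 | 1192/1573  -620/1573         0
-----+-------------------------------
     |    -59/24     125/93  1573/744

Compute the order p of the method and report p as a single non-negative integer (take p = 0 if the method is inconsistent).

3

b = (-59/24, 125/93, 1573/744)
c = (0, -1/5, 4/11)
Ac = (0, 0, 124/1573)
Σ b_i: (-59/24)·1 + 125/93·1 + 1573/744·1 = 1 ✓
b·c: 125/93·(-1/5) + 1573/744·4/11 = 1/2 ✓
b·c²: 125/93·1/25 + 1573/744·16/121 = 1/3 ✓
b·Ac: 1573/744·124/1573 = 1/6 ✓; 3 stages ⇒ order 3.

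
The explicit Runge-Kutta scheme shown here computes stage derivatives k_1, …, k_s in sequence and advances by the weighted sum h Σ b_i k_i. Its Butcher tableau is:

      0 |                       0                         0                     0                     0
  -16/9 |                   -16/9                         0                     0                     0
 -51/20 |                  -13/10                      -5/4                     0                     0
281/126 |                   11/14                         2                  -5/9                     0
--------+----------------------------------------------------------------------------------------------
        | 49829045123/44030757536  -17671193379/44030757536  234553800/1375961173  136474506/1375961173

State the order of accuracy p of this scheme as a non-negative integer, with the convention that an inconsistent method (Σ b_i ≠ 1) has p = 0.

b = (49829045123/44030757536, -17671193379/44030757536, 234553800/1375961173, 136474506/1375961173)
c = (0, -16/9, -51/20, 281/126)
Ac = (0, 0, 20/9, -77/36)
Σ b_i: 49829045123/44030757536·1 + (-17671193379/44030757536)·1 + 234553800/1375961173·1 + 136474506/1375961173·1 = 1 ✓
b·c: (-17671193379/44030757536)·(-16/9) + 234553800/1375961173·(-51/20) + 136474506/1375961173·281/126 = 1/2 ✓
b·c²: (-17671193379/44030757536)·256/81 + 234553800/1375961173·2601/400 + 136474506/1375961173·78961/15876 = 1/3 ✓
b·Ac: 234553800/1375961173·20/9 + 136474506/1375961173·(-77/36) = 1/6 ✓
b·c³: (-17671193379/44030757536)·(-4096/729) + 234553800/1375961173·(-132651/8000) + 136474506/1375961173·22188041/2000376 = 16495228436597/31206799403640 ≠ 1/4 ⇒ order 3.
b·(c∘Ac): 234553800/1375961173·(-17/3) + 136474506/1375961173·(-3091/648) = -71284680647/49534602228 ≠ 1/8
b·Ac²: 234553800/1375961173·(-320/81) + 136474506/1375961173·17551/6480 = -601552204199/1486038066840 ≠ 1/12
b·A²c: 136474506/1375961173·(-100/81) = -1516383400/12383650557 ≠ 1/24

3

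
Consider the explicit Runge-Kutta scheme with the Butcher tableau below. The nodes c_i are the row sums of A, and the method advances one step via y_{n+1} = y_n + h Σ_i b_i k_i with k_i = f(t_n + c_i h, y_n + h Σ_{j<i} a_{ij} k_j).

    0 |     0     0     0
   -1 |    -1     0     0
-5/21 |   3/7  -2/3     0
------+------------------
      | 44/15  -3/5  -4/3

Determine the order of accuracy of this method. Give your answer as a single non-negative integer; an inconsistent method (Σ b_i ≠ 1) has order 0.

b = (44/15, -3/5, -4/3)
c = (0, -1, -5/21)
Ac = (0, 0, 2/3)
Σ b_i: 44/15·1 + (-3/5)·1 + (-4/3)·1 = 1 ✓
b·c: (-3/5)·(-1) + (-4/3)·(-5/21) = 289/315 ≠ 1/2 ⇒ order 1.

1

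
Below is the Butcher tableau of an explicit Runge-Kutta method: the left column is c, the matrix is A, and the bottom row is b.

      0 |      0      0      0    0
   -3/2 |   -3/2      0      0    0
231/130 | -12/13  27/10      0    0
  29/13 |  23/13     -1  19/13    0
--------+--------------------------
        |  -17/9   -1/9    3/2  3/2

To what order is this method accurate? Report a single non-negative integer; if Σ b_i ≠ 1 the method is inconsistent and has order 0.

b = (-17/9, -1/9, 3/2, 3/2)
c = (0, -3/2, 231/130, 29/13)
Ac = (0, 0, -81/20, 3462/845)
Σ b_i: (-17/9)·1 + (-1/9)·1 + 3/2·1 + 3/2·1 = 1 ✓
b·c: (-1/9)·(-3/2) + 3/2·231/130 + 3/2·29/13 = 4819/780 ≠ 1/2 ⇒ order 1.

1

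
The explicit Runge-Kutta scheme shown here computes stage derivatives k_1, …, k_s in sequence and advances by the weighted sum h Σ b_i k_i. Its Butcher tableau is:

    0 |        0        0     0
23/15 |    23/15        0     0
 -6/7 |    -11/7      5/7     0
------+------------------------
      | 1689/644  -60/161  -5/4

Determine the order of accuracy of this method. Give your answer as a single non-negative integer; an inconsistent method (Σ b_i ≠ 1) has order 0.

2

b = (1689/644, -60/161, -5/4)
c = (0, 23/15, -6/7)
Ac = (0, 0, 23/21)
Σ b_i: 1689/644·1 + (-60/161)·1 + (-5/4)·1 = 1 ✓
b·c: (-60/161)·23/15 + (-5/4)·(-6/7) = 1/2 ✓
b·c²: (-60/161)·529/225 + (-5/4)·36/49 = -1319/735 ≠ 1/3 ⇒ order 2.
b·Ac: (-5/4)·23/21 = -115/84 ≠ 1/6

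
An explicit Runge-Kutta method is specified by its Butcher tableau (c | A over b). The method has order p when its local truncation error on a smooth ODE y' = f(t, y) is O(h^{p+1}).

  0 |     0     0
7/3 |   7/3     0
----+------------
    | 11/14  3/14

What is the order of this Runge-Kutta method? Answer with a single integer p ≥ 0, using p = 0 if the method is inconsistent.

b = (11/14, 3/14)
c = (0, 7/3)
Σ b_i: 11/14·1 + 3/14·1 = 1 ✓
b·c: 3/14·7/3 = 1/2 ✓; 2 stages ⇒ order 2.

2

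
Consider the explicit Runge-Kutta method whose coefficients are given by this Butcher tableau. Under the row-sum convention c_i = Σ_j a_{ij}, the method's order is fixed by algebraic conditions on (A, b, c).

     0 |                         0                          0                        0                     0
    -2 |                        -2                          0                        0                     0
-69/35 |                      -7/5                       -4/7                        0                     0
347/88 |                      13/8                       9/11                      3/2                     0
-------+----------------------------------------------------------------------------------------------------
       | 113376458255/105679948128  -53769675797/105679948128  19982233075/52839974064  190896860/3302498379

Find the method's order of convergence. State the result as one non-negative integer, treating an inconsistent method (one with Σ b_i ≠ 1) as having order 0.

b = (113376458255/105679948128, -53769675797/105679948128, 19982233075/52839974064, 190896860/3302498379)
c = (0, -2, -69/35, 347/88)
Ac = (0, 0, 8/7, -3537/770)
Σ b_i: 113376458255/105679948128·1 + (-53769675797/105679948128)·1 + 19982233075/52839974064·1 + 190896860/3302498379·1 = 1 ✓
b·c: (-53769675797/105679948128)·(-2) + 19982233075/52839974064·(-69/35) + 190896860/3302498379·347/88 = 1/2 ✓
b·c²: (-53769675797/105679948128)·4 + 19982233075/52839974064·4761/1225 + 190896860/3302498379·120409/7744 = 1/3 ✓
b·Ac: 19982233075/52839974064·8/7 + 190896860/3302498379·(-3537/770) = 1/6 ✓
b·c³: (-53769675797/105679948128)·(-8) + 19982233075/52839974064·(-328509/42875) + 190896860/3302498379·41781923/681472 = 255887003593077/54249040039040 ≠ 1/4 ⇒ order 3.
b·(c∘Ac): 19982233075/52839974064·(-552/245) + 190896860/3302498379·(-1227339/67760) = -8362060607/4403331172 ≠ 1/8
b·Ac²: 19982233075/52839974064·(-16/7) + 190896860/3302498379·245313/26950 = -39093657041/115587443265 ≠ 1/12
b·A²c: 190896860/3302498379·12/7 = 109083920/1100832793 ≠ 1/24

3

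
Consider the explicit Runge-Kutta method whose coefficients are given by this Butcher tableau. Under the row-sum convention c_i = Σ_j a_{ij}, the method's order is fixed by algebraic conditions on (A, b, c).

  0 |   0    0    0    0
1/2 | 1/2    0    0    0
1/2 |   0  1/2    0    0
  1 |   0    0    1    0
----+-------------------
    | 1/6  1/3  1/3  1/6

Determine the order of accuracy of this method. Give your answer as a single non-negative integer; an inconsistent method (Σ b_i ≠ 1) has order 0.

4

b = (1/6, 1/3, 1/3, 1/6)
c = (0, 1/2, 1/2, 1)
Ac = (0, 0, 1/4, 1/2)
Σ b_i: 1/6·1 + 1/3·1 + 1/3·1 + 1/6·1 = 1 ✓
b·c: 1/3·1/2 + 1/3·1/2 + 1/6·1 = 1/2 ✓
b·c²: 1/3·1/4 + 1/3·1/4 + 1/6·1 = 1/3 ✓
b·Ac: 1/3·1/4 + 1/6·1/2 = 1/6 ✓
b·c³: 1/3·1/8 + 1/3·1/8 + 1/6·1 = 1/4 ✓
b·(c∘Ac): 1/3·1/8 + 1/6·1/2 = 1/8 ✓
b·Ac²: 1/3·1/8 + 1/6·1/4 = 1/12 ✓
b·A²c: 1/6·1/4 = 1/24 ✓; 4 stages ⇒ order 4.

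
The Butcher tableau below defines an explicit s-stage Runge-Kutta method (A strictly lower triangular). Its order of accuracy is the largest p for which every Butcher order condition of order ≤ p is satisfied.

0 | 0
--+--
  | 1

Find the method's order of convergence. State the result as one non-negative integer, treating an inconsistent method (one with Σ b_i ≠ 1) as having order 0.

1

b = (1)
c = (0)
Σ b_i: 1·1 = 1 ✓; 1 stage ⇒ order 1.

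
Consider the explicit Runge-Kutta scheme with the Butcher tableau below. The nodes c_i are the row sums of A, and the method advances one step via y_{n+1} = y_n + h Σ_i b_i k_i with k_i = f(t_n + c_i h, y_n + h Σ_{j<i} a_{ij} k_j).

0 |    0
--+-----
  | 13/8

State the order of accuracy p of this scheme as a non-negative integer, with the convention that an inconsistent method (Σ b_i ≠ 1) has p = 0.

0

b = (13/8)
c = (0)
Σ b_i: 13/8·1 = 13/8 ≠ 1 ⇒ order 0.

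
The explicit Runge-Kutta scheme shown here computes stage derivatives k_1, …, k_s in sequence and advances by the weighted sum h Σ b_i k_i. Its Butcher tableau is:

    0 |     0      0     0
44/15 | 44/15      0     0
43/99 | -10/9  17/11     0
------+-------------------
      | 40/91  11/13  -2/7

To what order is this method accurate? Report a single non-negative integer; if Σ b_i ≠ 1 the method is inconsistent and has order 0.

b = (40/91, 11/13, -2/7)
c = (0, 44/15, 43/99)
Ac = (0, 0, 68/15)
Σ b_i: 40/91·1 + 11/13·1 + (-2/7)·1 = 1 ✓
b·c: 11/13·44/15 + (-2/7)·43/99 = 106214/45045 ≠ 1/2 ⇒ order 1.

1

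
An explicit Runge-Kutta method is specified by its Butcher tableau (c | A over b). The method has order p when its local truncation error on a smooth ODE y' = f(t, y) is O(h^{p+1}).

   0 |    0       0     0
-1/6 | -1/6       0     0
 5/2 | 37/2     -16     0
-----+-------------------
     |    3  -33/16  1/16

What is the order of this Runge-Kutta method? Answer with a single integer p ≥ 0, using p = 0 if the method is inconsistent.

b = (3, -33/16, 1/16)
c = (0, -1/6, 5/2)
Ac = (0, 0, 8/3)
Σ b_i: 3·1 + (-33/16)·1 + 1/16·1 = 1 ✓
b·c: (-33/16)·(-1/6) + 1/16·5/2 = 1/2 ✓
b·c²: (-33/16)·1/36 + 1/16·25/4 = 1/3 ✓
b·Ac: 1/16·8/3 = 1/6 ✓; 3 stages ⇒ order 3.

3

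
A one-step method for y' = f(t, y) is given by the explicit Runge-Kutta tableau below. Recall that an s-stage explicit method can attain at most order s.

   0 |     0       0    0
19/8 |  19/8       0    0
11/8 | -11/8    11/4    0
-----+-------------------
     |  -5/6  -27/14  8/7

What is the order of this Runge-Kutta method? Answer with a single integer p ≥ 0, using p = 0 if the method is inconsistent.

b = (-5/6, -27/14, 8/7)
c = (0, 19/8, 11/8)
Ac = (0, 0, 209/32)
Σ b_i: (-5/6)·1 + (-27/14)·1 + 8/7·1 = -34/21 ≠ 1 ⇒ order 0.

0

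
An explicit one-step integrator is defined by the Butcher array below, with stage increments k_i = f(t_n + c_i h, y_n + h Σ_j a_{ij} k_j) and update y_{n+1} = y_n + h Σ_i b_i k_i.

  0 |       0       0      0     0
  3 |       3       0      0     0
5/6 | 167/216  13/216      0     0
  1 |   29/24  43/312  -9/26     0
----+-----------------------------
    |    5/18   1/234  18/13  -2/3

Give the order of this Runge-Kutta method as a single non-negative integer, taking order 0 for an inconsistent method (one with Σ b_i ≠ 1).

4

b = (5/18, 1/234, 18/13, -2/3)
c = (0, 3, 5/6, 1)
Ac = (0, 0, 13/72, 1/8)
Σ b_i: 5/18·1 + 1/234·1 + 18/13·1 + (-2/3)·1 = 1 ✓
b·c: 1/234·3 + 18/13·5/6 + (-2/3)·1 = 1/2 ✓
b·c²: 1/234·9 + 18/13·25/36 + (-2/3)·1 = 1/3 ✓
b·Ac: 18/13·13/72 + (-2/3)·1/8 = 1/6 ✓
b·c³: 1/234·27 + 18/13·125/216 + (-2/3)·1 = 1/4 ✓
b·(c∘Ac): 18/13·65/432 + (-2/3)·1/8 = 1/8 ✓
b·Ac²: 18/13·13/24 + (-2/3)·1 = 1/12 ✓
b·A²c: (-2/3)·(-1/16) = 1/24 ✓; 4 stages ⇒ order 4.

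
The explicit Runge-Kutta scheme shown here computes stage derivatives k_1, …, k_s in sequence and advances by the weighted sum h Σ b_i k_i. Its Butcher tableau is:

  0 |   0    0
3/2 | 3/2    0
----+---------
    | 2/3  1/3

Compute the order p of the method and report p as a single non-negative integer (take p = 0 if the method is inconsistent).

b = (2/3, 1/3)
c = (0, 3/2)
Σ b_i: 2/3·1 + 1/3·1 = 1 ✓
b·c: 1/3·3/2 = 1/2 ✓; 2 stages ⇒ order 2.

2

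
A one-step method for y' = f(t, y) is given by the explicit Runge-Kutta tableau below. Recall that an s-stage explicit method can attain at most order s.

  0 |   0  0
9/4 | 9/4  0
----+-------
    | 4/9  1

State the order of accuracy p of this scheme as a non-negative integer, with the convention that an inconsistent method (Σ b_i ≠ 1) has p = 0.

b = (4/9, 1)
c = (0, 9/4)
Σ b_i: 4/9·1 + 1·1 = 13/9 ≠ 1 ⇒ order 0.

0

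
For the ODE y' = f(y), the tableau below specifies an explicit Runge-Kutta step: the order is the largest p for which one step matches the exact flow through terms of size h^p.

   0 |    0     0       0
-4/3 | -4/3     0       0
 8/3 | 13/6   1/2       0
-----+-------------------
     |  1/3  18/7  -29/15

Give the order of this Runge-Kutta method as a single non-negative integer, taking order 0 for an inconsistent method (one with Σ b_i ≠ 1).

0

b = (1/3, 18/7, -29/15)
c = (0, -4/3, 8/3)
Ac = (0, 0, -2/3)
Σ b_i: 1/3·1 + 18/7·1 + (-29/15)·1 = 34/35 ≠ 1 ⇒ order 0.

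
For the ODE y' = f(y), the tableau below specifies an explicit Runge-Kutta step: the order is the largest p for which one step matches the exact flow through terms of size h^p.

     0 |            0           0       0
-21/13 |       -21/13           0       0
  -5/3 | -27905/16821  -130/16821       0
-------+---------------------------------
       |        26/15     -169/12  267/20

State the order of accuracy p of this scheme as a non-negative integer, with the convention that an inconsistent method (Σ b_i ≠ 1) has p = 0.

b = (26/15, -169/12, 267/20)
c = (0, -21/13, -5/3)
Ac = (0, 0, 10/801)
Σ b_i: 26/15·1 + (-169/12)·1 + 267/20·1 = 1 ✓
b·c: (-169/12)·(-21/13) + 267/20·(-5/3) = 1/2 ✓
b·c²: (-169/12)·441/169 + 267/20·25/9 = 1/3 ✓
b·Ac: 267/20·10/801 = 1/6 ✓; 3 stages ⇒ order 3.

3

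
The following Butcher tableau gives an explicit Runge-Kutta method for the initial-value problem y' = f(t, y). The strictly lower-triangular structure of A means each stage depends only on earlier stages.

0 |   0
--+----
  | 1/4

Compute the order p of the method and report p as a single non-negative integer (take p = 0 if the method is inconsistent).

0

b = (1/4)
c = (0)
Σ b_i: 1/4·1 = 1/4 ≠ 1 ⇒ order 0.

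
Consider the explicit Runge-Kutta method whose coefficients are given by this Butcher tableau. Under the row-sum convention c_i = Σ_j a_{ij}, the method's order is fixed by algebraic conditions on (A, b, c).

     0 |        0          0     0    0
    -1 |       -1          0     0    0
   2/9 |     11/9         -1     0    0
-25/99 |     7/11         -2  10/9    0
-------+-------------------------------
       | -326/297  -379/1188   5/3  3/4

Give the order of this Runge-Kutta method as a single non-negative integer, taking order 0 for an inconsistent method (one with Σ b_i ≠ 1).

2

b = (-326/297, -379/1188, 5/3, 3/4)
c = (0, -1, 2/9, -25/99)
Ac = (0, 0, 1, 182/81)
Σ b_i: (-326/297)·1 + (-379/1188)·1 + 5/3·1 + 3/4·1 = 1 ✓
b·c: (-379/1188)·(-1) + 5/3·2/9 + 3/4·(-25/99) = 1/2 ✓
b·c²: (-379/1188)·1 + 5/3·4/81 + 3/4·625/9801 = -5554/29403 ≠ 1/3 ⇒ order 2.
b·Ac: 5/3·1 + 3/4·182/81 = 181/54 ≠ 1/6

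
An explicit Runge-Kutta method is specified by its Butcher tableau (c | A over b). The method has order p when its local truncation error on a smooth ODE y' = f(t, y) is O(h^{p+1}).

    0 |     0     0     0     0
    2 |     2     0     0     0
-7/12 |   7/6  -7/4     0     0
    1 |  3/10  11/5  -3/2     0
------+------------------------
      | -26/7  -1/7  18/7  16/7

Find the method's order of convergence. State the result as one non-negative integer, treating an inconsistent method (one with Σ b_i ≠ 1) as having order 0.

b = (-26/7, -1/7, 18/7, 16/7)
c = (0, 2, -7/12, 1)
Ac = (0, 0, -7/2, 211/40)
Σ b_i: (-26/7)·1 + (-1/7)·1 + 18/7·1 + 16/7·1 = 1 ✓
b·c: (-1/7)·2 + 18/7·(-7/12) + 16/7·1 = 1/2 ✓
b·c²: (-1/7)·4 + 18/7·49/144 + 16/7·1 = 145/56 ≠ 1/3 ⇒ order 2.
b·Ac: 18/7·(-7/2) + 16/7·211/40 = 107/35 ≠ 1/6

2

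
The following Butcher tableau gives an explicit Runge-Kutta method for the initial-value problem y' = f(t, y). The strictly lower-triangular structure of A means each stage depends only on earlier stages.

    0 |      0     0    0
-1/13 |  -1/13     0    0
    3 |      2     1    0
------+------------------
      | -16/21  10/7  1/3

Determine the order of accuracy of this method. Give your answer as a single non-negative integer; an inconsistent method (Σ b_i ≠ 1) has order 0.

1

b = (-16/21, 10/7, 1/3)
c = (0, -1/13, 3)
Ac = (0, 0, -1/13)
Σ b_i: (-16/21)·1 + 10/7·1 + 1/3·1 = 1 ✓
b·c: 10/7·(-1/13) + 1/3·3 = 81/91 ≠ 1/2 ⇒ order 1.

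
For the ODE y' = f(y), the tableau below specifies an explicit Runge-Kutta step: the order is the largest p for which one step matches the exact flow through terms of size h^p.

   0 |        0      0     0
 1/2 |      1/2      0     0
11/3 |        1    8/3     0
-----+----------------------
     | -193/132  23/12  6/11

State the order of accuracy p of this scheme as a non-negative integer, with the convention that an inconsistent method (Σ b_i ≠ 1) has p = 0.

1

b = (-193/132, 23/12, 6/11)
c = (0, 1/2, 11/3)
Ac = (0, 0, 4/3)
Σ b_i: (-193/132)·1 + 23/12·1 + 6/11·1 = 1 ✓
b·c: 23/12·1/2 + 6/11·11/3 = 71/24 ≠ 1/2 ⇒ order 1.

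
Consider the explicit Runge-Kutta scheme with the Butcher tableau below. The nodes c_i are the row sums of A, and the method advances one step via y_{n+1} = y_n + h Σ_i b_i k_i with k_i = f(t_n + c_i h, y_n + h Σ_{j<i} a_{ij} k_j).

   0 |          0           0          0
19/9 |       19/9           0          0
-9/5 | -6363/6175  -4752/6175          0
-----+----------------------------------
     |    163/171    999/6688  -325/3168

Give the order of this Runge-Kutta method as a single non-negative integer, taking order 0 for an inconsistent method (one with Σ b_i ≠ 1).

3

b = (163/171, 999/6688, -325/3168)
c = (0, 19/9, -9/5)
Ac = (0, 0, -528/325)
Σ b_i: 163/171·1 + 999/6688·1 + (-325/3168)·1 = 1 ✓
b·c: 999/6688·19/9 + (-325/3168)·(-9/5) = 1/2 ✓
b·c²: 999/6688·361/81 + (-325/3168)·81/25 = 1/3 ✓
b·Ac: (-325/3168)·(-528/325) = 1/6 ✓; 3 stages ⇒ order 3.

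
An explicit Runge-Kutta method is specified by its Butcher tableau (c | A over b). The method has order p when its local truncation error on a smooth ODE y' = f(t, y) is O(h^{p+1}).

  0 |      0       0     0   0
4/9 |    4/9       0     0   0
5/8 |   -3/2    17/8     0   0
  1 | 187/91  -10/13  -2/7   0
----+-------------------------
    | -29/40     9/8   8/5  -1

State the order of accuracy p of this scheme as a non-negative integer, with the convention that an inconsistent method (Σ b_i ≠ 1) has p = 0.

b = (-29/40, 9/8, 8/5, -1)
c = (0, 4/9, 5/8, 1)
Ac = (0, 0, 17/18, -1705/3276)
Σ b_i: (-29/40)·1 + 9/8·1 + 8/5·1 + (-1)·1 = 1 ✓
b·c: 9/8·4/9 + 8/5·5/8 + (-1)·1 = 1/2 ✓
b·c²: 9/8·16/81 + 8/5·25/64 + (-1)·1 = -11/72 ≠ 1/3 ⇒ order 2.
b·Ac: 8/5·17/18 + (-1)·(-1705/3276) = 33277/16380 ≠ 1/6

2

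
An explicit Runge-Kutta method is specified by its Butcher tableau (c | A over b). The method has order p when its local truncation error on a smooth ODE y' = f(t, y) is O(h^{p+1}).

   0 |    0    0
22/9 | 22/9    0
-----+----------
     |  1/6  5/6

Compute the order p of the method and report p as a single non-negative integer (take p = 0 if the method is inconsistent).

b = (1/6, 5/6)
c = (0, 22/9)
Σ b_i: 1/6·1 + 5/6·1 = 1 ✓
b·c: 5/6·22/9 = 55/27 ≠ 1/2 ⇒ order 1.

1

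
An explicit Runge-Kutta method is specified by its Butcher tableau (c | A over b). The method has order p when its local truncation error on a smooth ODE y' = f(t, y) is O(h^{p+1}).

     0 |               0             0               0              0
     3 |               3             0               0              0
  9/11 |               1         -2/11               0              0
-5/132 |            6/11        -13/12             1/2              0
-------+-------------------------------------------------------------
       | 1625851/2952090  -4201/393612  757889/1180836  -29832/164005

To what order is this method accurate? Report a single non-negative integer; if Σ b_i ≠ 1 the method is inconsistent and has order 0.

3

b = (1625851/2952090, -4201/393612, 757889/1180836, -29832/164005)
c = (0, 3, 9/11, -5/132)
Ac = (0, 0, -6/11, -125/44)
Σ b_i: 1625851/2952090·1 + (-4201/393612)·1 + 757889/1180836·1 + (-29832/164005)·1 = 1 ✓
b·c: (-4201/393612)·3 + 757889/1180836·9/11 + (-29832/164005)·(-5/132) = 1/2 ✓
b·c²: (-4201/393612)·9 + 757889/1180836·81/121 + (-29832/164005)·25/17424 = 1/3 ✓
b·Ac: 757889/1180836·(-6/11) + (-29832/164005)·(-125/44) = 1/6 ✓
b·c³: (-4201/393612)·27 + 757889/1180836·729/1331 + (-29832/164005)·(-125/2299968) = 18109565/285762312 ≠ 1/4 ⇒ order 3.
b·(c∘Ac): 757889/1180836·(-54/121) + (-29832/164005)·625/5808 = -110411/360811 ≠ 1/8
b·Ac²: 757889/1180836·(-18/11) + (-29832/164005)·(-4557/484) = 2389847/3608110 ≠ 1/12
b·A²c: (-29832/164005)·(-3/11) = 8136/164005 ≠ 1/24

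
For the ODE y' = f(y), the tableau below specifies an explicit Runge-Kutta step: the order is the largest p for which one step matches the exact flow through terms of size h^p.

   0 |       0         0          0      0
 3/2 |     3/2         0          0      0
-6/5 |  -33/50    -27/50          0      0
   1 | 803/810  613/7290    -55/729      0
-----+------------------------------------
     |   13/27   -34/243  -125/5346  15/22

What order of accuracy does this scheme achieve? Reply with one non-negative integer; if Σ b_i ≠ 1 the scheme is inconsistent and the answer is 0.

b = (13/27, -34/243, -125/5346, 15/22)
c = (0, 3/2, -6/5, 1)
Ac = (0, 0, -81/100, 13/60)
Σ b_i: 13/27·1 + (-34/243)·1 + (-125/5346)·1 + 15/22·1 = 1 ✓
b·c: (-34/243)·3/2 + (-125/5346)·(-6/5) + 15/22·1 = 1/2 ✓
b·c²: (-34/243)·9/4 + (-125/5346)·36/25 + 15/22·1 = 1/3 ✓
b·Ac: (-125/5346)·(-81/100) + 15/22·13/60 = 1/6 ✓
b·c³: (-34/243)·27/8 + (-125/5346)·(-216/125) + 15/22·1 = 1/4 ✓
b·(c∘Ac): (-125/5346)·243/250 + 15/22·13/60 = 1/8 ✓
b·Ac²: (-125/5346)·(-243/200) + 15/22·29/360 = 1/12 ✓
b·A²c: 15/22·11/180 = 1/24 ✓; 4 stages ⇒ order 4.

4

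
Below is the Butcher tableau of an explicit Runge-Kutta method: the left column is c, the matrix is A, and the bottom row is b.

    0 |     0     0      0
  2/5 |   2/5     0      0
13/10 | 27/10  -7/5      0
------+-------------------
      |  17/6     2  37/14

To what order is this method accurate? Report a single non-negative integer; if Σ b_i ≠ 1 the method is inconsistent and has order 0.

b = (17/6, 2, 37/14)
c = (0, 2/5, 13/10)
Ac = (0, 0, -14/25)
Σ b_i: 17/6·1 + 2·1 + 37/14·1 = 157/21 ≠ 1 ⇒ order 0.

0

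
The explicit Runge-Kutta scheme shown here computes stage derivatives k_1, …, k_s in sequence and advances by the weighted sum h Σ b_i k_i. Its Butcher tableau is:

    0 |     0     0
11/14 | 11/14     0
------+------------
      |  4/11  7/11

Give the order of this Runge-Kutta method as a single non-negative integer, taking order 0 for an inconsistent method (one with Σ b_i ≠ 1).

2

b = (4/11, 7/11)
c = (0, 11/14)
Σ b_i: 4/11·1 + 7/11·1 = 1 ✓
b·c: 7/11·11/14 = 1/2 ✓; 2 stages ⇒ order 2.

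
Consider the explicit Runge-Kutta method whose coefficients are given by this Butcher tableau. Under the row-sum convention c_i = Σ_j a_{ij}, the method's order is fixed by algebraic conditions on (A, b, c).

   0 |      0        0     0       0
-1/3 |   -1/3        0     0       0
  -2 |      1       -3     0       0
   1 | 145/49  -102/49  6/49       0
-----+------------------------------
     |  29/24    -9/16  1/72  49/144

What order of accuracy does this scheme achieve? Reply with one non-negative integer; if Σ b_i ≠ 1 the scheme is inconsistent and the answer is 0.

b = (29/24, -9/16, 1/72, 49/144)
c = (0, -1/3, -2, 1)
Ac = (0, 0, 1, 22/49)
Σ b_i: 29/24·1 + (-9/16)·1 + 1/72·1 + 49/144·1 = 1 ✓
b·c: (-9/16)·(-1/3) + 1/72·(-2) + 49/144·1 = 1/2 ✓
b·c²: (-9/16)·1/9 + 1/72·4 + 49/144·1 = 1/3 ✓
b·Ac: 1/72·1 + 49/144·22/49 = 1/6 ✓
b·c³: (-9/16)·(-1/27) + 1/72·(-8) + 49/144·1 = 1/4 ✓
b·(c∘Ac): 1/72·(-2) + 49/144·22/49 = 1/8 ✓
b·Ac²: 1/72·(-1/3) + 49/144·38/147 = 1/12 ✓
b·A²c: 49/144·6/49 = 1/24 ✓; 4 stages ⇒ order 4.

4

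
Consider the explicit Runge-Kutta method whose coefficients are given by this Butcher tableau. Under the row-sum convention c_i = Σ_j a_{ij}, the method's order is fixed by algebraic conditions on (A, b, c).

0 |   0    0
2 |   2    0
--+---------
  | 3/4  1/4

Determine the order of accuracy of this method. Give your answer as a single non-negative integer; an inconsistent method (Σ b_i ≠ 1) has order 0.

b = (3/4, 1/4)
c = (0, 2)
Σ b_i: 3/4·1 + 1/4·1 = 1 ✓
b·c: 1/4·2 = 1/2 ✓; 2 stages ⇒ order 2.

2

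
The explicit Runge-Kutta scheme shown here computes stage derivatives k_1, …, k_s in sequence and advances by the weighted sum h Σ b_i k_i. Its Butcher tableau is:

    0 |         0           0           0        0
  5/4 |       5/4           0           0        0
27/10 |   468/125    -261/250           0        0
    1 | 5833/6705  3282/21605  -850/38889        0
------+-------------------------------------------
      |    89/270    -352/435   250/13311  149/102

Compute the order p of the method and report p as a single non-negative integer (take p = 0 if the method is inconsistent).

4

b = (89/270, -352/435, 250/13311, 149/102)
c = (0, 5/4, 27/10, 1)
Ac = (0, 0, -261/200, 39/298)
Σ b_i: 89/270·1 + (-352/435)·1 + 250/13311·1 + 149/102·1 = 1 ✓
b·c: (-352/435)·5/4 + 250/13311·27/10 + 149/102·1 = 1/2 ✓
b·c²: (-352/435)·25/16 + 250/13311·729/100 + 149/102·1 = 1/3 ✓
b·Ac: 250/13311·(-261/200) + 149/102·39/298 = 1/6 ✓
b·c³: (-352/435)·125/64 + 250/13311·19683/1000 + 149/102·1 = 1/4 ✓
b·(c∘Ac): 250/13311·(-7047/2000) + 149/102·39/298 = 1/8 ✓
b·Ac²: 250/13311·(-261/160) + 149/102·93/1192 = 1/12 ✓
b·A²c: 149/102·17/596 = 1/24 ✓; 4 stages ⇒ order 4.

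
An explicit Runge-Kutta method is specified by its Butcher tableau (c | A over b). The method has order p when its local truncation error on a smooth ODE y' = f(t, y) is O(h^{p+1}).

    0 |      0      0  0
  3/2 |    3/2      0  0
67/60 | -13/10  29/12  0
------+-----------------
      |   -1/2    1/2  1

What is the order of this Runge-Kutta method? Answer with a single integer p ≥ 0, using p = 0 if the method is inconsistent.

b = (-1/2, 1/2, 1)
c = (0, 3/2, 67/60)
Ac = (0, 0, 29/8)
Σ b_i: (-1/2)·1 + 1/2·1 + 1·1 = 1 ✓
b·c: 1/2·3/2 + 1·67/60 = 28/15 ≠ 1/2 ⇒ order 1.

1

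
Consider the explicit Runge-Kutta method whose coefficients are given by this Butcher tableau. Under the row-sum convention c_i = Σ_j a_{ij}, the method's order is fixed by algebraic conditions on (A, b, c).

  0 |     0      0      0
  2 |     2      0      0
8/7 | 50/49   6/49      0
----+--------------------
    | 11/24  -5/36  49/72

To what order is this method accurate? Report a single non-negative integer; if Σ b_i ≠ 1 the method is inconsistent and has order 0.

b = (11/24, -5/36, 49/72)
c = (0, 2, 8/7)
Ac = (0, 0, 12/49)
Σ b_i: 11/24·1 + (-5/36)·1 + 49/72·1 = 1 ✓
b·c: (-5/36)·2 + 49/72·8/7 = 1/2 ✓
b·c²: (-5/36)·4 + 49/72·64/49 = 1/3 ✓
b·Ac: 49/72·12/49 = 1/6 ✓; 3 stages ⇒ order 3.

3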